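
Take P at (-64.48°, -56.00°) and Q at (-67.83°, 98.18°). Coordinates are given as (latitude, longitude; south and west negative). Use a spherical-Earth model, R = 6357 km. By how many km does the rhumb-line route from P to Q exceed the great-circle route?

1764 km

Great circle: cos σ = sin φ₁ sin φ₂ + cos φ₁ cos φ₂ cos Δλ,  σ = 0.8102 rad → d_gc = 5150.3 km
Rhumb line: Δψ = -0.1449, q = Δφ/Δψ = 0.4036, d_rh = R√(Δφ²+q²Δλ²) = 6914.4 km
Excess = 6914.4 − 5150.3 = 1764.1 ≈ 1764 km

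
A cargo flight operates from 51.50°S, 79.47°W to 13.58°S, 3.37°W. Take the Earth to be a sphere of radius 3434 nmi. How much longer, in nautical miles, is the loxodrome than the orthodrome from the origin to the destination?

Great circle: cos σ = sin φ₁ sin φ₂ + cos φ₁ cos φ₂ cos Δλ,  σ = 1.2354 rad → d_gc = 4242.4 nmi
Rhumb line: Δψ = +0.8128, q = Δφ/Δψ = 0.8143, d_rh = R√(Δφ²+q²Δλ²) = 4354.1 nmi
Excess = 4354.1 − 4242.4 = 111.7 ≈ 112 nmi

112 nmi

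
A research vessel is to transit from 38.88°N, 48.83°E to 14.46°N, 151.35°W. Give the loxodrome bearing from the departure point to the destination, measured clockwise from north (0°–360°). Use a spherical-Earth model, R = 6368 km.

99.8°

Meridional parts: M(φ₁)=+0.7376, M(φ₂)=+0.2551 → ΔM = -0.4825;  Δλ = +2.7894 rad
tan C = Δλ / ΔM = -5.7811 → C = 99.81°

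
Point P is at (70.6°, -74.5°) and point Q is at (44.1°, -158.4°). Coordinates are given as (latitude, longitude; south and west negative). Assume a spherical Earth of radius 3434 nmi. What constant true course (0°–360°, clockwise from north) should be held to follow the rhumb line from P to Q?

238.2°

Δψ = ln[tan(π/4+φ₂/2)/tan(π/4+φ₁/2)] = -0.9072
Δλ = -1.4643 rad (taken the short way round)
course = atan2(Δλ, Δψ) = 238.22°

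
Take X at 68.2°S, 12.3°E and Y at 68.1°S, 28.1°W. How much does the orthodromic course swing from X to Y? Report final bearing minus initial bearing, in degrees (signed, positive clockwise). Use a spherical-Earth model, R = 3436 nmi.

+37.7°

At departure: θ₁ = atan2(sin Δλ cos φ₂, cos φ₁ sin φ₂ − sin φ₁ cos φ₂ cos Δλ) = 251.51°
At arrival: θ₂ = atan2(sin Δλ cos φ₁, −cos φ₂ sin φ₁ + sin φ₂ cos φ₁ cos Δλ) = 289.22°
Δθ = θ₂ − θ₁ = +37.7°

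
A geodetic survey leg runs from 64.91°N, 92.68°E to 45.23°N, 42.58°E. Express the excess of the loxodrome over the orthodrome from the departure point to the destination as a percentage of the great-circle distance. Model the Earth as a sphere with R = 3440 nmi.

Great circle: σ = 0.5835 rad → d_gc = Rσ = 2007.4 nmi
Rhumb: Δφ = -0.3435, Δλ = -0.8744, Δψ = -0.6157, q = Δφ/Δψ = 0.5579 → d_rh = R√(Δφ²+q²Δλ²) = 2052.4 nmi
Excess = (2052.4 − 2007.4) / 2007.4 = 45.0 / 2007.4 = 2.24% ≈ 2.2%

2.2%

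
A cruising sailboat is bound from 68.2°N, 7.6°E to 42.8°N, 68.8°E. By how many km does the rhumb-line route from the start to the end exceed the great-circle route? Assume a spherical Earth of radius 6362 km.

Great circle: cos σ = sin φ₁ sin φ₂ + cos φ₁ cos φ₂ cos Δλ,  σ = 0.7042 rad → d_gc = 4480.2 km
Rhumb line: Δψ = -0.8192, q = Δφ/Δψ = 0.5411, d_rh = R√(Δφ²+q²Δλ²) = 4634.3 km
Excess = 4634.3 − 4480.2 = 154.1 ≈ 154 km

154 km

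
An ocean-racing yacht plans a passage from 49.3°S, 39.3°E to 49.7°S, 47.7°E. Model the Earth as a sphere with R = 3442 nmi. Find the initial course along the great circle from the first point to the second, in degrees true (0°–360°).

θ = atan2( sin Δλ·cos φ₂ ,  cos φ₁ sin φ₂ − sin φ₁ cos φ₂ cos Δλ )
  = atan2(+0.0945, -0.0122) = 97.38°

97.4°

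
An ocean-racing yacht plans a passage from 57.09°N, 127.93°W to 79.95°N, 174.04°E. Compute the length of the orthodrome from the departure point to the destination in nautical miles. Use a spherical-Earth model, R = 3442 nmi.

Haversine: a = sin²(Δφ/2)+cos φ₁ cos φ₂ sin²(Δλ/2) = 0.06158;  σ = 2·atan2(√a,√(1−a))
σ = 28.736° → d = Rσ = 3442·0.50154 = 1726 nmi

1726 nmi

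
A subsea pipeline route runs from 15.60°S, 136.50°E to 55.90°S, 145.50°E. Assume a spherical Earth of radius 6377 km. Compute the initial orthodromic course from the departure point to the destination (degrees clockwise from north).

N = sin Δλ·cos φ₂ = +0.0877;  D = cos φ₁ sin φ₂ − sin φ₁ cos φ₂ cos Δλ = -0.6486
initial course = atan2(N, D) = 172.30°

172.3°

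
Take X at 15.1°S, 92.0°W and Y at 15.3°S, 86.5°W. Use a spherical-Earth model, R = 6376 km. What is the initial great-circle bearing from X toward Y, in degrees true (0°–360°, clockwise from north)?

92.9°

N = sin Δλ·cos φ₂ = +0.0924;  D = cos φ₁ sin φ₂ − sin φ₁ cos φ₂ cos Δλ = -0.0046
initial course = atan2(N, D) = 92.88°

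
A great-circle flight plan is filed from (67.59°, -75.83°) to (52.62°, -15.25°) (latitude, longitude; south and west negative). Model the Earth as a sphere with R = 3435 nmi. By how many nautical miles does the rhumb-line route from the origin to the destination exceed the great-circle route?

71 nmi

Great circle: cos σ = sin φ₁ sin φ₂ + cos φ₁ cos φ₂ cos Δλ,  σ = 0.5580 rad → d_gc = 1916.8 nmi
Rhumb line: Δψ = -0.5351, q = Δφ/Δψ = 0.4882, d_rh = R√(Δφ²+q²Δλ²) = 1987.4 nmi
Excess = 1987.4 − 1916.8 = 70.6 ≈ 71 nmi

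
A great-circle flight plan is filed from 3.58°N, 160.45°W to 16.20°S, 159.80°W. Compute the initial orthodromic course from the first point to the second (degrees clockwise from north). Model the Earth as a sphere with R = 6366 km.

θ = atan2( sin Δλ·cos φ₂ ,  cos φ₁ sin φ₂ − sin φ₁ cos φ₂ cos Δλ )
  = atan2(+0.0109, -0.3384) = 178.16°

178.2°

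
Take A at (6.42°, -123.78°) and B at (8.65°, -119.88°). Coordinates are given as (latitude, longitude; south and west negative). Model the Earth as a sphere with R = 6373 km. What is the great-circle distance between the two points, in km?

cos σ = sin φ₁ sin φ₂ + cos φ₁ cos φ₂ cos Δλ
      = sin(6.42°)sin(8.65°) + cos(6.42°)cos(8.65°)cos(3.90°) = 0.9970
σ = 4.463° → d = Rσ = 6373·0.07790 = 496 km

496 km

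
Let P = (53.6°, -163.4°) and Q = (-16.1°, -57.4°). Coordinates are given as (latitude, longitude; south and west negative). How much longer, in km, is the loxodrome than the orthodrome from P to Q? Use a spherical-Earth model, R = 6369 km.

367 km

Great circle: cos σ = sin φ₁ sin φ₂ + cos φ₁ cos φ₂ cos Δλ,  σ = 1.9610 rad → d_gc = 12489.5 km
Rhumb line: Δψ = -1.3971, q = Δφ/Δψ = 0.8707, d_rh = R√(Δφ²+q²Δλ²) = 12856.4 km
Excess = 12856.4 − 12489.5 = 366.9 ≈ 367 km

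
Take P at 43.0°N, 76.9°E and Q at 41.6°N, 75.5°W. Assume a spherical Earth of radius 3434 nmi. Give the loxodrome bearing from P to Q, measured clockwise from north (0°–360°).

269.3°

Δψ = ln[tan(π/4+φ₂/2)/tan(π/4+φ₁/2)] = -0.0330
Δλ = -2.6599 rad (taken the short way round)
course = atan2(Δλ, Δψ) = 269.29°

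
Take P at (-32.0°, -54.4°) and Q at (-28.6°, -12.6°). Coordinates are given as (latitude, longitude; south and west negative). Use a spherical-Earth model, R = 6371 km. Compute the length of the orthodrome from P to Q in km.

cos σ = sin φ₁ sin φ₂ + cos φ₁ cos φ₂ cos Δλ
      = sin(-32.00°)sin(-28.60°) + cos(-32.00°)cos(-28.60°)cos(41.80°) = 0.8087
σ = 36.028° → d = Rσ = 6371·0.62881 = 4006 km

4006 km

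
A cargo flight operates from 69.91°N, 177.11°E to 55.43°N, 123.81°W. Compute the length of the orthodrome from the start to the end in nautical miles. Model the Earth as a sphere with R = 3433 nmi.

1746 nmi

cos σ = sin φ₁ sin φ₂ + cos φ₁ cos φ₂ cos Δλ
      = sin(69.91°)sin(55.43°) + cos(69.91°)cos(55.43°)cos(59.08°) = 0.8735
σ = 29.134° → d = Rσ = 3433·0.50849 = 1746 nmi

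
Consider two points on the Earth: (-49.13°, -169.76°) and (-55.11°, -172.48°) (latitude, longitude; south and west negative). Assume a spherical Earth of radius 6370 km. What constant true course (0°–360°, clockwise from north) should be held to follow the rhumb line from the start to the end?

Meridional parts: M(φ₁)=-0.9873, M(φ₂)=-1.1576 → ΔM = -0.1703;  Δλ = -0.0475 rad
tan C = Δλ / ΔM = +0.2787 → C = 195.58°

195.6°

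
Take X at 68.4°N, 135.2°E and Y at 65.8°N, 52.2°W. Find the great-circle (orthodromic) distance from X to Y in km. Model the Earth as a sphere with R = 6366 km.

cos σ = sin φ₁ sin φ₂ + cos φ₁ cos φ₂ cos Δλ
      = sin(68.40°)sin(65.80°) + cos(68.40°)cos(65.80°)cos(172.60°) = 0.6984
σ = 45.699° → d = Rσ = 6366·0.79761 = 5078 km

5078 km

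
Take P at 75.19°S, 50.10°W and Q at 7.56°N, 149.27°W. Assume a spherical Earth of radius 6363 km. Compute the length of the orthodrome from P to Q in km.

cos σ = sin φ₁ sin φ₂ + cos φ₁ cos φ₂ cos Δλ
      = sin(-75.19°)sin(7.56°) + cos(-75.19°)cos(7.56°)cos(-99.17°) = -0.1676
σ = 99.647° → d = Rσ = 6363·1.73917 = 11066 km

11066 km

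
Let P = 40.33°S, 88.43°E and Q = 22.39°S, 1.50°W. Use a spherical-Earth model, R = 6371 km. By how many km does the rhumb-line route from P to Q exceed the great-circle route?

294 km

Great circle: cos σ = sin φ₁ sin φ₂ + cos φ₁ cos φ₂ cos Δλ,  σ = 1.3208 rad → d_gc = 8414.9 km
Rhumb line: Δψ = +0.3693, q = Δφ/Δψ = 0.8478, d_rh = R√(Δφ²+q²Δλ²) = 8709.3 km
Excess = 8709.3 − 8414.9 = 294.4 ≈ 294 km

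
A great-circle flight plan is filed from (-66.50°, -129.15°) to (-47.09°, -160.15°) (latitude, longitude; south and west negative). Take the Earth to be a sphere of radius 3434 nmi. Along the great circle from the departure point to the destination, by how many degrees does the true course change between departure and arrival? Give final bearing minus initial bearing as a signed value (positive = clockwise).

+26.5°

At departure: θ₁ = atan2(sin Δλ cos φ₂, cos φ₁ sin φ₂ − sin φ₁ cos φ₂ cos Δλ) = 304.74°
At arrival: θ₂ = atan2(sin Δλ cos φ₁, −cos φ₂ sin φ₁ + sin φ₂ cos φ₁ cos Δλ) = 331.23°
Δθ = θ₂ − θ₁ = +26.5°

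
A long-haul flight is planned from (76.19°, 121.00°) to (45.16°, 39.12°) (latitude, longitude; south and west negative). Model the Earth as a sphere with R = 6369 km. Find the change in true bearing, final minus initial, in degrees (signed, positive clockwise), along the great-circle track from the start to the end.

-76.3°

Initial bearing θ₁ = atan2(sin Δλ cos φ₂, cos φ₁ sin φ₂ − sin φ₁ cos φ₂ cos Δλ) = 275.93°
Final bearing θ₂ = (initial bearing from the destination back to the start) + 180° = 199.68°
Δθ = θ₂ − θ₁ = -76.3°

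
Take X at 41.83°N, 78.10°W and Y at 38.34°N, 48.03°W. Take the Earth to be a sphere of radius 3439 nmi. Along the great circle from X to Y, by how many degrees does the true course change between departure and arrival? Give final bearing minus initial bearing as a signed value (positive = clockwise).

At departure: θ₁ = atan2(sin Δλ cos φ₂, cos φ₁ sin φ₂ − sin φ₁ cos φ₂ cos Δλ) = 88.61°
At arrival: θ₂ = atan2(sin Δλ cos φ₁, −cos φ₂ sin φ₁ + sin φ₂ cos φ₁ cos Δλ) = 108.25°
Δθ = θ₂ − θ₁ = +19.6°

+19.6°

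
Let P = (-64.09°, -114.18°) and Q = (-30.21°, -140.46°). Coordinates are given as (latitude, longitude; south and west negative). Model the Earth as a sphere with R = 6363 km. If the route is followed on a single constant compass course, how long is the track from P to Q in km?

4208 km

Rhumb course C = atan2(Δλ, Δψ) with Δψ = ln[tan(π/4+φ₂/2)/tan(π/4+φ₁/2)] = +0.9160, Δλ = -0.4587 → C = 333.40°
d = R·|Δφ| / |cos C| = 6363·0.59132 / 0.89416 = 4208 km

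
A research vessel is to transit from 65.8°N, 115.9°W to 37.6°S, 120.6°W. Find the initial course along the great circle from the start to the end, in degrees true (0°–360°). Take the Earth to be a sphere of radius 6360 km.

θ = atan2( sin Δλ·cos φ₂ ,  cos φ₁ sin φ₂ − sin φ₁ cos φ₂ cos Δλ )
  = atan2(-0.0649, -0.9703) = 183.83°

183.8°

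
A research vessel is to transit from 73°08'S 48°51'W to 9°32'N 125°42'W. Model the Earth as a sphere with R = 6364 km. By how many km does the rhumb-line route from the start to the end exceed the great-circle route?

340 km

Great circle: cos σ = sin φ₁ sin φ₂ + cos φ₁ cos φ₂ cos Δλ,  σ = 1.6643 rad → d_gc = 10591.8 km
Rhumb line: Δψ = +2.0759, q = Δφ/Δψ = 0.6950, d_rh = R√(Δφ²+q²Δλ²) = 10931.8 km
Excess = 10931.8 − 10591.8 = 340.0 ≈ 340 km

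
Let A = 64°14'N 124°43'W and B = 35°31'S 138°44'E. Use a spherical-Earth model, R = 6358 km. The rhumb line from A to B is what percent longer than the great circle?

2.2%

Great circle: σ = 2.1695 rad → d_gc = Rσ = 13793.4 km
Rhumb: Δφ = -1.7410, Δλ = -1.6851, Δψ = -2.1391, q = Δφ/Δψ = 0.8139 → d_rh = R√(Δφ²+q²Δλ²) = 14091.1 km
Excess = (14091.1 − 13793.4) / 13793.4 = 297.7 / 13793.4 = 2.16% ≈ 2.2%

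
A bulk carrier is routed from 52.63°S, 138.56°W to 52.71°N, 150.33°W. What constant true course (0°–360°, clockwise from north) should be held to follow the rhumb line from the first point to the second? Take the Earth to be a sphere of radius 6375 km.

354.6°

Meridional parts: M(φ₁)=-1.0841, M(φ₂)=+1.0865 → ΔM = +2.1706;  Δλ = -0.2054 rad
tan C = Δλ / ΔM = -0.0946 → C = 354.59°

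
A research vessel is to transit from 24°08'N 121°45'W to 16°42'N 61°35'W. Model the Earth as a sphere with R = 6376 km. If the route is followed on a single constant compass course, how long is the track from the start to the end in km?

6324 km

Rhumb course C = atan2(Δλ, Δψ) with Δψ = ln[tan(π/4+φ₂/2)/tan(π/4+φ₁/2)] = -0.1386, Δλ = +1.0501 → C = 97.52°
d = R·|Δφ| / |cos C| = 6376·0.12974 / 0.13081 = 6324 km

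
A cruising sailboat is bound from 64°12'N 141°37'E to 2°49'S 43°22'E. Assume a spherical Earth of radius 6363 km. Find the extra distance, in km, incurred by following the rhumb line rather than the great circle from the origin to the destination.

Great circle: cos σ = sin φ₁ sin φ₂ + cos φ₁ cos φ₂ cos Δλ,  σ = 1.6776 rad → d_gc = 10674.7 km
Rhumb line: Δψ = -1.5231, q = Δφ/Δψ = 0.7680, d_rh = R√(Δφ²+q²Δλ²) = 11207.4 km
Excess = 11207.4 − 10674.7 = 532.7 ≈ 533 km

533 km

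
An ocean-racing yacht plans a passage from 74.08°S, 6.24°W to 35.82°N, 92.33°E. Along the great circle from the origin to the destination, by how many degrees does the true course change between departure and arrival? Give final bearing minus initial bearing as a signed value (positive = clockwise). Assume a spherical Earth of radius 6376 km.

-67.1°

Initial bearing θ₁ = atan2(sin Δλ cos φ₂, cos φ₁ sin φ₂ − sin φ₁ cos φ₂ cos Δλ) = 86.84°
Final bearing θ₂ = (initial bearing from the destination back to the start) + 180° = 19.74°
Δθ = θ₂ − θ₁ = -67.1°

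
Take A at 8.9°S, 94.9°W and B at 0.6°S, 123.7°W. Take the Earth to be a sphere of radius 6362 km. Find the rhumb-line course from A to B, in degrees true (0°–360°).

Meridional parts: M(φ₁)=-0.1560, M(φ₂)=-0.0105 → ΔM = +0.1455;  Δλ = -0.5027 rad
tan C = Δλ / ΔM = -3.4549 → C = 286.14°

286.1°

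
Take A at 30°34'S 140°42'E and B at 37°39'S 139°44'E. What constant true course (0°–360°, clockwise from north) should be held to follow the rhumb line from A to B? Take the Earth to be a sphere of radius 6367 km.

Meridional parts: M(φ₁)=-0.5608, M(φ₂)=-0.7103 → ΔM = -0.1495;  Δλ = -0.0169 rad
tan C = Δλ / ΔM = +0.1129 → C = 186.44°

186.4°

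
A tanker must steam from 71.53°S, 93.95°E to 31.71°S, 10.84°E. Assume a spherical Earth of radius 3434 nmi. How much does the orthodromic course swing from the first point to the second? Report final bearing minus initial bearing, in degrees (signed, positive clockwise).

Initial bearing θ₁ = atan2(sin Δλ cos φ₂, cos φ₁ sin φ₂ − sin φ₁ cos φ₂ cos Δλ) = 265.28°
Final bearing θ₂ = (initial bearing from the destination back to the start) + 180° = 338.21°
Δθ = θ₂ − θ₁ = +72.9°

+72.9°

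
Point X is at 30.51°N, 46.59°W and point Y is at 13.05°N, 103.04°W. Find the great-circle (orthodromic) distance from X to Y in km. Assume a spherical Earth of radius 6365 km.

Haversine: a = sin²(Δφ/2)+cos φ₁ cos φ₂ sin²(Δλ/2) = 0.21076;  σ = 2·atan2(√a,√(1−a))
σ = 54.656° → d = Rσ = 6365·0.95393 = 6072 km

6072 km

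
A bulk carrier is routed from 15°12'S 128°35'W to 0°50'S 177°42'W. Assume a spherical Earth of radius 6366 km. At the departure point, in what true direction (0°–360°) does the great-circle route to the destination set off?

θ = atan2( sin Δλ·cos φ₂ ,  cos φ₁ sin φ₂ − sin φ₁ cos φ₂ cos Δλ )
  = atan2(-0.7560, +0.1576) = 281.77°

281.8°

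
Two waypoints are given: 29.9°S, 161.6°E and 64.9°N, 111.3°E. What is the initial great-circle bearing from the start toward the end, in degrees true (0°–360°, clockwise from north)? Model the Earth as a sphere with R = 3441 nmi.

340.5°

N = sin Δλ·cos φ₂ = -0.3264;  D = cos φ₁ sin φ₂ − sin φ₁ cos φ₂ cos Δλ = +0.9201
initial course = atan2(N, D) = 340.47°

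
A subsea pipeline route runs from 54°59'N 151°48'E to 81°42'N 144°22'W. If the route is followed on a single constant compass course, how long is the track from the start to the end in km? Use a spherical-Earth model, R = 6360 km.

3721 km

Δψ = ln[tan(π/4+φ₂/2)/tan(π/4+φ₁/2)] = +1.4696;  Δφ = +0.4663 rad,  Δλ = +1.1141 rad
q = Δφ/Δψ = 0.3173
d = R·√(Δφ² + q²Δλ²) = 6360·0.58514 = 3721 km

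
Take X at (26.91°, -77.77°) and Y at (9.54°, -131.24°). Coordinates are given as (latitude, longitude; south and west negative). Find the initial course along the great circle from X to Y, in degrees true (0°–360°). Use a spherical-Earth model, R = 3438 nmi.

N = sin Δλ·cos φ₂ = -0.7924;  D = cos φ₁ sin φ₂ − sin φ₁ cos φ₂ cos Δλ = -0.1179
initial course = atan2(N, D) = 261.54°

261.5°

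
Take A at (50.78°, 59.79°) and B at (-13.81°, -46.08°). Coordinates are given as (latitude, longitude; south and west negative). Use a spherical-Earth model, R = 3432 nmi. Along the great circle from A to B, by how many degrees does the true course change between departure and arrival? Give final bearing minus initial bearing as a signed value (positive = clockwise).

At departure: θ₁ = atan2(sin Δλ cos φ₂, cos φ₁ sin φ₂ − sin φ₁ cos φ₂ cos Δλ) = 273.36°
At arrival: θ₂ = atan2(sin Δλ cos φ₁, −cos φ₂ sin φ₁ + sin φ₂ cos φ₁ cos Δλ) = 220.54°
Δθ = θ₂ − θ₁ = -52.8°

-52.8°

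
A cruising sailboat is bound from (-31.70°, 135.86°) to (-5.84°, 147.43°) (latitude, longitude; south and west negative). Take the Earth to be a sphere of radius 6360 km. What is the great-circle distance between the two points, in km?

cos σ = sin φ₁ sin φ₂ + cos φ₁ cos φ₂ cos Δλ
      = sin(-31.70°)sin(-5.84°) + cos(-31.70°)cos(-5.84°)cos(11.57°) = 0.8827
σ = 28.035° → d = Rσ = 6360·0.48930 = 3112 km

3112 km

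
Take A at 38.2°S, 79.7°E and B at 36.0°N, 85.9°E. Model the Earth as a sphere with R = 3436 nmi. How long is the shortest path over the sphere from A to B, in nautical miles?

cos σ = sin φ₁ sin φ₂ + cos φ₁ cos φ₂ cos Δλ
      = sin(-38.20°)sin(36.00°) + cos(-38.20°)cos(36.00°)cos(6.20°) = 0.2686
σ = 74.421° → d = Rσ = 3436·1.29890 = 4463 nmi

4463 nmi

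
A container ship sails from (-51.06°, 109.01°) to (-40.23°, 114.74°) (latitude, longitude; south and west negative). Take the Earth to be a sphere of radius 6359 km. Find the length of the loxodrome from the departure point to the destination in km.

Δψ = ln[tan(π/4+φ₂/2)/tan(π/4+φ₁/2)] = +0.2716;  Δφ = +0.1890 rad,  Δλ = +0.1000 rad
q = Δφ/Δψ = 0.6959
d = R·√(Δφ² + q²Δλ²) = 6359·0.20142 = 1281 km

1281 km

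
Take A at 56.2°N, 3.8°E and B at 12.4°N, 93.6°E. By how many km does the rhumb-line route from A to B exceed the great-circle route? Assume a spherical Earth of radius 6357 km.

380 km

Great circle: cos σ = sin φ₁ sin φ₂ + cos φ₁ cos φ₂ cos Δλ,  σ = 1.3895 rad → d_gc = 8832.8 km
Rhumb line: Δψ = -0.9732, q = Δφ/Δψ = 0.7855, d_rh = R√(Δφ²+q²Δλ²) = 9212.5 km
Excess = 9212.5 − 8832.8 = 379.7 ≈ 380 km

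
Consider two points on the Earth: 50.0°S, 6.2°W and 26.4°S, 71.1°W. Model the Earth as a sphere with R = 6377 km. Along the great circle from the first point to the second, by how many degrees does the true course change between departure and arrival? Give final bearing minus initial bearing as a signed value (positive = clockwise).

Initial bearing θ₁ = atan2(sin Δλ cos φ₂, cos φ₁ sin φ₂ − sin φ₁ cos φ₂ cos Δλ) = 270.37°
Final bearing θ₂ = (initial bearing from the destination back to the start) + 180° = 314.14°
Δθ = θ₂ − θ₁ = +43.8°

+43.8°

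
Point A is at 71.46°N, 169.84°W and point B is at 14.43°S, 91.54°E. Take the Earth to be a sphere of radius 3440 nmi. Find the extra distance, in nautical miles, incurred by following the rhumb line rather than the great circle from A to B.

Great circle: cos σ = sin φ₁ sin φ₂ + cos φ₁ cos φ₂ cos Δλ,  σ = 1.8571 rad → d_gc = 6388.5 nmi
Rhumb line: Δψ = -2.0672, q = Δφ/Δψ = 0.7252, d_rh = R√(Δφ²+q²Δλ²) = 6710.3 nmi
Excess = 6710.3 − 6388.5 = 321.8 ≈ 322 nmi

322 nmi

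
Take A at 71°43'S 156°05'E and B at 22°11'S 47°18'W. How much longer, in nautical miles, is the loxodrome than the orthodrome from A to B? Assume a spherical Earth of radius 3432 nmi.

1327 nmi

Great circle: cos σ = sin φ₁ sin φ₂ + cos φ₁ cos φ₂ cos Δλ,  σ = 1.4788 rad → d_gc = 5075.2 nmi
Rhumb line: Δψ = +1.4296, q = Δφ/Δψ = 0.6047, d_rh = R√(Δφ²+q²Δλ²) = 6402.1 nmi
Excess = 6402.1 − 5075.2 = 1326.9 ≈ 1327 nmi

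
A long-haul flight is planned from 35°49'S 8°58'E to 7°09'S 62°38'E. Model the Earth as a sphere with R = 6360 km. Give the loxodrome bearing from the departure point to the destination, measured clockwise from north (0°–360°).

Δψ = ln[tan(π/4+φ₂/2)/tan(π/4+φ₁/2)] = +0.5452
Δλ = +0.9367 rad (taken the short way round)
course = atan2(Δλ, Δψ) = 59.80°

59.8°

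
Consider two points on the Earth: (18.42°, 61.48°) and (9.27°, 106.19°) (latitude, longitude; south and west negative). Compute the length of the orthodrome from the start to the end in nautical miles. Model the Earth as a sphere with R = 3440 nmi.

2656 nmi

Haversine: a = sin²(Δφ/2)+cos φ₁ cos φ₂ sin²(Δλ/2) = 0.14182;  σ = 2·atan2(√a,√(1−a))
σ = 44.245° → d = Rσ = 3440·0.77222 = 2656 nmi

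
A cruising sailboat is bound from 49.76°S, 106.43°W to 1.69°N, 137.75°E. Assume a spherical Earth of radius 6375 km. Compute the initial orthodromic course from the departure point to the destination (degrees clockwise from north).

θ = atan2( sin Δλ·cos φ₂ ,  cos φ₁ sin φ₂ − sin φ₁ cos φ₂ cos Δλ )
  = atan2(-0.8998, -0.3133) = 250.80°

250.8°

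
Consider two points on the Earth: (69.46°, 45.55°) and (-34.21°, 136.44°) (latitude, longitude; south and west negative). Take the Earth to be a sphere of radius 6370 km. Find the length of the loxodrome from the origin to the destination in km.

13917 km

Δψ = ln[tan(π/4+φ₂/2)/tan(π/4+φ₁/2)] = -2.3443;  Δφ = -1.8094 rad,  Δλ = +1.5863 rad
q = Δφ/Δψ = 0.7718
d = R·√(Δφ² + q²Δλ²) = 6370·2.18471 = 13917 km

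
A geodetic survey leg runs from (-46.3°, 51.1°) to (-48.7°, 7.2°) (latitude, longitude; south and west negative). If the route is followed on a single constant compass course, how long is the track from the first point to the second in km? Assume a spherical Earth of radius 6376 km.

Δψ = ln[tan(π/4+φ₂/2)/tan(π/4+φ₁/2)] = -0.0620;  Δφ = -0.0419 rad,  Δλ = -0.7662 rad
q = Δφ/Δψ = 0.6754
d = R·√(Δφ² + q²Δλ²) = 6376·0.51920 = 3310 km

3310 km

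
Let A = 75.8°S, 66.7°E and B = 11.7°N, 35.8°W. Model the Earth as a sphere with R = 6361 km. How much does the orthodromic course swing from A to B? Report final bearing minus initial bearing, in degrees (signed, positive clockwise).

+84.9°

Initial bearing θ₁ = atan2(sin Δλ cos φ₂, cos φ₁ sin φ₂ − sin φ₁ cos φ₂ cos Δλ) = 260.75°
Final bearing θ₂ = (initial bearing from the destination back to the start) + 180° = 345.68°
Δθ = θ₂ − θ₁ = +84.9°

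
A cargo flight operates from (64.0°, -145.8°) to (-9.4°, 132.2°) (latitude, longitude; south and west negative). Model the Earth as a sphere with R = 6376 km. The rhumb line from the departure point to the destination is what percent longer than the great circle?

2.8%

Great circle: σ = 1.6575 rad → d_gc = Rσ = 10568.3 km
Rhumb: Δφ = -1.2811, Δλ = -1.4312, Δψ = -1.6307, q = Δφ/Δψ = 0.7856 → d_rh = R√(Δφ²+q²Δλ²) = 10867.7 km
Excess = (10867.7 − 10568.3) / 10568.3 = 299.4 / 10568.3 = 2.83% ≈ 2.8%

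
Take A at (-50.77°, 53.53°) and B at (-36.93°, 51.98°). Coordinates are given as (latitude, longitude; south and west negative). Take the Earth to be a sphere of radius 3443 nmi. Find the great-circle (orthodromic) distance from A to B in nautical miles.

834 nmi

Haversine: a = sin²(Δφ/2)+cos φ₁ cos φ₂ sin²(Δλ/2) = 0.01461;  σ = 2·atan2(√a,√(1−a))
σ = 13.884° → d = Rσ = 3443·0.24233 = 834 nmi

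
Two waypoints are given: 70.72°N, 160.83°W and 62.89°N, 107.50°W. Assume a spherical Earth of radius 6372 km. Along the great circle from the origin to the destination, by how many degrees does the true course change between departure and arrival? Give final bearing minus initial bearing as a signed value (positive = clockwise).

At departure: θ₁ = atan2(sin Δλ cos φ₂, cos φ₁ sin φ₂ − sin φ₁ cos φ₂ cos Δλ) = 84.22°
At arrival: θ₂ = atan2(sin Δλ cos φ₁, −cos φ₂ sin φ₁ + sin φ₂ cos φ₁ cos Δλ) = 133.87°
Δθ = θ₂ − θ₁ = +49.7°

+49.7°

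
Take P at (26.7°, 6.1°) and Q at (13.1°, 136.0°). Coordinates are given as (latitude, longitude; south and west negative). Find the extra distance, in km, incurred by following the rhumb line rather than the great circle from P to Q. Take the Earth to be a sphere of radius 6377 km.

600 km

Great circle: cos σ = sin φ₁ sin φ₂ + cos φ₁ cos φ₂ cos Δλ,  σ = 2.0446 rad → d_gc = 13038.6 km
Rhumb line: Δψ = -0.2532, q = Δφ/Δψ = 0.9375, d_rh = R√(Δφ²+q²Δλ²) = 13638.4 km
Excess = 13638.4 − 13038.6 = 599.8 ≈ 600 km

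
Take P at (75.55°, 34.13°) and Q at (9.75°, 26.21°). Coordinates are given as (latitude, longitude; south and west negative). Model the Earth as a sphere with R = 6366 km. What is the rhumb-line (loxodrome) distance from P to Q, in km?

7330 km

Rhumb course C = atan2(Δλ, Δψ) with Δψ = ln[tan(π/4+φ₂/2)/tan(π/4+φ₁/2)] = -1.8944, Δλ = -0.1382 → C = 184.17°
d = R·|Δφ| / |cos C| = 6366·1.14843 / 0.99735 = 7330 km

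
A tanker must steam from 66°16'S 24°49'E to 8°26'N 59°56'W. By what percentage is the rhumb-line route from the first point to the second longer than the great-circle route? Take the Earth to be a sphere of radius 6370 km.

Great circle: σ = 1.6688 rad → d_gc = Rσ = 10630.1 km
Rhumb: Δφ = +1.3038, Δλ = -1.4792, Δψ = +1.7078, q = Δφ/Δψ = 0.7634 → d_rh = R√(Δφ²+q²Δλ²) = 10987.0 km
Excess = (10987.0 − 10630.1) / 10630.1 = 356.9 / 10630.1 = 3.36% ≈ 3.4%

3.4%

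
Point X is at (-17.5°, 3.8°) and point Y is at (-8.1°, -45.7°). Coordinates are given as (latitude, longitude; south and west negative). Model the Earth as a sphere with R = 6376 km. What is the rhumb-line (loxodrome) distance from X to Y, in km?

5466 km

Δψ = ln[tan(π/4+φ₂/2)/tan(π/4+φ₁/2)] = +0.1685;  Δφ = +0.1641 rad,  Δλ = -0.8639 rad
q = Δφ/Δψ = 0.9739
d = R·√(Δφ² + q²Δλ²) = 6376·0.85727 = 5466 km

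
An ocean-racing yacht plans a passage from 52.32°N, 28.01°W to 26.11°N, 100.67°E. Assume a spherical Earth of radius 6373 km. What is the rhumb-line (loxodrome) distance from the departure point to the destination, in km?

Δψ = ln[tan(π/4+φ₂/2)/tan(π/4+φ₁/2)] = -0.6029;  Δφ = -0.4575 rad,  Δλ = +2.2459 rad
q = Δφ/Δψ = 0.7587
d = R·√(Δφ² + q²Δλ²) = 6373·1.76436 = 11244 km

11244 km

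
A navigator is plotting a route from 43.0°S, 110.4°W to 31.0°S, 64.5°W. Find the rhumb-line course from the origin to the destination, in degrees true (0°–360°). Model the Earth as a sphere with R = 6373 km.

71.8°

Δψ = ln[tan(π/4+φ₂/2)/tan(π/4+φ₁/2)] = +0.2633
Δλ = +0.8011 rad (taken the short way round)
course = atan2(Δλ, Δψ) = 71.81°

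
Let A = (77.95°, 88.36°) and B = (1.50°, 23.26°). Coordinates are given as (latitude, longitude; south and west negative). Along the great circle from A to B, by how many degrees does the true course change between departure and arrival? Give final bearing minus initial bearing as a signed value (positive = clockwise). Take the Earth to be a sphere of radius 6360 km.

-54.9°

Initial bearing θ₁ = atan2(sin Δλ cos φ₂, cos φ₁ sin φ₂ − sin φ₁ cos φ₂ cos Δλ) = 245.87°
Final bearing θ₂ = (initial bearing from the destination back to the start) + 180° = 190.99°
Δθ = θ₂ − θ₁ = -54.9°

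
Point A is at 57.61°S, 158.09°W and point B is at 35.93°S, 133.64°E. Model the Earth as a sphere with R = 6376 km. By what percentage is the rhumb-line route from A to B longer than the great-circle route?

3.5%

Great circle: σ = 0.8552 rad → d_gc = Rσ = 5452.5 km
Rhumb: Δφ = +0.3784, Δλ = -1.1915, Δψ = +0.5636, q = Δφ/Δψ = 0.6714 → d_rh = R√(Δφ²+q²Δλ²) = 5642.3 km
Excess = (5642.3 − 5452.5) / 5452.5 = 189.8 / 5452.5 = 3.48% ≈ 3.5%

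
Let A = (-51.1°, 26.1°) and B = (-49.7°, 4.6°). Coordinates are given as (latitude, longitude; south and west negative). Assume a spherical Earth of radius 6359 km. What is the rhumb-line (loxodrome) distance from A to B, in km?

1529 km

Δψ = ln[tan(π/4+φ₂/2)/tan(π/4+φ₁/2)] = +0.0383;  Δφ = +0.0244 rad,  Δλ = -0.3752 rad
q = Δφ/Δψ = 0.6374
d = R·√(Δφ² + q²Δλ²) = 6359·0.24041 = 1529 km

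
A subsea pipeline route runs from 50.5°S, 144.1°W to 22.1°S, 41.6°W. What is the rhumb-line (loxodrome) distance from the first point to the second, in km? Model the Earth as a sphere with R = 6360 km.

Rhumb course C = atan2(Δλ, Δψ) with Δψ = ln[tan(π/4+φ₂/2)/tan(π/4+φ₁/2)] = +0.6287, Δλ = +1.7890 → C = 70.64°
d = R·|Δφ| / |cos C| = 6360·0.49567 / 0.33154 = 9509 km

9509 km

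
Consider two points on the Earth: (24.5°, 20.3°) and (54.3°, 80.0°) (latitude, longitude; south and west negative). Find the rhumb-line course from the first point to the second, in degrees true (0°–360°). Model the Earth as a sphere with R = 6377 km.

56.4°

Meridional parts: M(φ₁)=+0.4413, M(φ₂)=+1.1331 → ΔM = +0.6919;  Δλ = +1.0420 rad
tan C = Δλ / ΔM = +1.5060 → C = 56.42°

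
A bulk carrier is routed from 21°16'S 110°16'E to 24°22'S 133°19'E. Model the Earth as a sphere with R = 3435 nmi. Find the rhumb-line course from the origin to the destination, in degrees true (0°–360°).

Meridional parts: M(φ₁)=-0.3800, M(φ₂)=-0.4387 → ΔM = -0.0587;  Δλ = +0.4023 rad
tan C = Δλ / ΔM = -6.8525 → C = 98.30°

98.3°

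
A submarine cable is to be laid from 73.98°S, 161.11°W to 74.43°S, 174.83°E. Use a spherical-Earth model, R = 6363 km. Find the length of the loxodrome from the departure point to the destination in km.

729 km

Rhumb course C = atan2(Δλ, Δψ) with Δψ = ln[tan(π/4+φ₂/2)/tan(π/4+φ₁/2)] = -0.0289, Δλ = -0.4199 → C = 266.07°
d = R·|Δφ| / |cos C| = 6363·0.00785 / 0.06856 = 729 km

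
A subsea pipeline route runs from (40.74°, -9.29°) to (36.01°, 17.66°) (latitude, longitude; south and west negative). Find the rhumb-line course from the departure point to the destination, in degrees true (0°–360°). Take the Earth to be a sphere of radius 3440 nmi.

102.6°

Meridional parts: M(φ₁)=+0.7799, M(φ₂)=+0.6745 → ΔM = -0.1054;  Δλ = +0.4704 rad
tan C = Δλ / ΔM = -4.4639 → C = 102.63°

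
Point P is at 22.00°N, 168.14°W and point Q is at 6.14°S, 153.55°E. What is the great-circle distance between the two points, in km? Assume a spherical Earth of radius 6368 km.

5212 km

Haversine: a = sin²(Δφ/2)+cos φ₁ cos φ₂ sin²(Δλ/2) = 0.15835;  σ = 2·atan2(√a,√(1−a))
σ = 46.899° → d = Rσ = 6368·0.81854 = 5212 km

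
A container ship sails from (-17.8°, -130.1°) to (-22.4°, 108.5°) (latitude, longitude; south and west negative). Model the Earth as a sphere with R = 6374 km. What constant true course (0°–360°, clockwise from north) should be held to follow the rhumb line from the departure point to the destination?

Meridional parts: M(φ₁)=-0.3158, M(φ₂)=-0.4013 → ΔM = -0.0855;  Δλ = -2.1188 rad
tan C = Δλ / ΔM = +24.7755 → C = 267.69°

267.7°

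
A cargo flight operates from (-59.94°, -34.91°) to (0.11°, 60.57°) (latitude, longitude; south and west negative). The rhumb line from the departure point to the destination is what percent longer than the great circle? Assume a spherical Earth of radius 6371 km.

4.3%

Great circle: σ = 1.6203 rad → d_gc = Rσ = 10323.0 km
Rhumb: Δφ = +1.0481, Δλ = +1.6664, Δψ = +1.3168, q = Δφ/Δψ = 0.7959 → d_rh = R√(Δφ²+q²Δλ²) = 10770.0 km
Excess = (10770.0 − 10323.0) / 10323.0 = 447.0 / 10323.0 = 4.33% ≈ 4.3%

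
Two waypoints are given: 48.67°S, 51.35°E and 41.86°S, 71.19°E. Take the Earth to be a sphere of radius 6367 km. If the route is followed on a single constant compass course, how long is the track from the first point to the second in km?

1724 km

Rhumb course C = atan2(Δλ, Δψ) with Δψ = ln[tan(π/4+φ₂/2)/tan(π/4+φ₁/2)] = +0.1692, Δλ = +0.3463 → C = 63.96°
d = R·|Δφ| / |cos C| = 6367·0.11886 / 0.43897 = 1724 km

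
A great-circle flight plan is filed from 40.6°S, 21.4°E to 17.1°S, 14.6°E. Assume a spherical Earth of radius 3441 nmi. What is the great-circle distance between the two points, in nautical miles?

1455 nmi

Haversine: a = sin²(Δφ/2)+cos φ₁ cos φ₂ sin²(Δλ/2) = 0.04402;  σ = 2·atan2(√a,√(1−a))
σ = 24.223° → d = Rσ = 3441·0.42277 = 1455 nmi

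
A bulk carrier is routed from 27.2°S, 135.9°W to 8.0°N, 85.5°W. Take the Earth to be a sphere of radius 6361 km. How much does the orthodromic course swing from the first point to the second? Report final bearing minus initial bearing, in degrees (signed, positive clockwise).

-9.4°

Initial bearing θ₁ = atan2(sin Δλ cos φ₂, cos φ₁ sin φ₂ − sin φ₁ cos φ₂ cos Δλ) = 61.61°
Final bearing θ₂ = (initial bearing from the destination back to the start) + 180° = 52.20°
Δθ = θ₂ − θ₁ = -9.4°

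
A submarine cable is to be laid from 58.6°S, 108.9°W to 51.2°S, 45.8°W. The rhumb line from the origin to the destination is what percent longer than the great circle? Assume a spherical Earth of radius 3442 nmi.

3.6%

Great circle: σ = 0.6217 rad → d_gc = Rσ = 2139.8 nmi
Rhumb: Δφ = +0.1292, Δλ = +1.1013, Δψ = +0.2254, q = Δφ/Δψ = 0.5730 → d_rh = R√(Δφ²+q²Δλ²) = 2217.0 nmi
Excess = (2217.0 − 2139.8) / 2139.8 = 77.2 / 2139.8 = 3.61% ≈ 3.6%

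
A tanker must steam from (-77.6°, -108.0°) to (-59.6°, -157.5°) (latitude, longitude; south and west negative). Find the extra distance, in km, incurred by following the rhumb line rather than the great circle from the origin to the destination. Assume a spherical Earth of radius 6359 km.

Great circle: cos σ = sin φ₁ sin φ₂ + cos φ₁ cos φ₂ cos Δλ,  σ = 0.4203 rad → d_gc = 2672.7 km
Rhumb line: Δψ = +0.9167, q = Δφ/Δψ = 0.3427, d_rh = R√(Δφ²+q²Δλ²) = 2745.1 km
Excess = 2745.1 − 2672.7 = 72.4 ≈ 72 km

72 km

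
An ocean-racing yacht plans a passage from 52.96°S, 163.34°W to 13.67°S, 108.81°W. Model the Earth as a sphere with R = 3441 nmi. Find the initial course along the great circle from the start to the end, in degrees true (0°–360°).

θ = atan2( sin Δλ·cos φ₂ ,  cos φ₁ sin φ₂ − sin φ₁ cos φ₂ cos Δλ )
  = atan2(+0.7913, +0.3077) = 68.75°

68.8°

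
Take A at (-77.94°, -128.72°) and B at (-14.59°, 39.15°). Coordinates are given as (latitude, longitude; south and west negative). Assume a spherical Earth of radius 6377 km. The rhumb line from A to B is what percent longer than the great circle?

Great circle: σ = 1.5221 rad → d_gc = Rσ = 9706.6 km
Rhumb: Δφ = +1.1057, Δλ = +2.9299, Δψ = +1.9903, q = Δφ/Δψ = 0.5555 → d_rh = R√(Δφ²+q²Δλ²) = 12547.6 km
Excess = (12547.6 − 9706.6) / 9706.6 = 2841.0 / 9706.6 = 29.27% ≈ 29.3%

29.3%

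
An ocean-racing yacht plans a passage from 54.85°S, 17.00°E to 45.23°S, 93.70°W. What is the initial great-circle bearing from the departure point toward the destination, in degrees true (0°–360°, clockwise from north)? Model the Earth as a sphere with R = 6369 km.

227.1°

θ = atan2( sin Δλ·cos φ₂ ,  cos φ₁ sin φ₂ − sin φ₁ cos φ₂ cos Δλ )
  = atan2(-0.6588, -0.6123) = 227.10°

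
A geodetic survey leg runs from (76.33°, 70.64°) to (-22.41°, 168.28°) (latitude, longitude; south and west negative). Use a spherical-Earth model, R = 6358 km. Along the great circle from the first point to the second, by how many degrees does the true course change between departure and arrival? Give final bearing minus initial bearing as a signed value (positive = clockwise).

+77.0°

Initial bearing θ₁ = atan2(sin Δλ cos φ₂, cos φ₁ sin φ₂ − sin φ₁ cos φ₂ cos Δλ) = 88.17°
Final bearing θ₂ = (initial bearing from the destination back to the start) + 180° = 165.20°
Δθ = θ₂ − θ₁ = +77.0°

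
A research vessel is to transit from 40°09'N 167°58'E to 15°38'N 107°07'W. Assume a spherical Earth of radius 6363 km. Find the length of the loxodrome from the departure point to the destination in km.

Δψ = ln[tan(π/4+φ₂/2)/tan(π/4+φ₁/2)] = -0.4900;  Δφ = -0.4279 rad,  Δλ = +1.4821 rad
q = Δφ/Δψ = 0.8732
d = R·√(Δφ² + q²Δλ²) = 6363·1.36307 = 8673 km

8673 km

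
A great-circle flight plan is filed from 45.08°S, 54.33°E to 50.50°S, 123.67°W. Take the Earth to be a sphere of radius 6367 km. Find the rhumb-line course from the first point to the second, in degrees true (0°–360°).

267.4°

Meridional parts: M(φ₁)=-0.8833, M(φ₂)=-1.0243 → ΔM = -0.1410;  Δλ = -3.1067 rad
tan C = Δλ / ΔM = +22.0362 → C = 267.40°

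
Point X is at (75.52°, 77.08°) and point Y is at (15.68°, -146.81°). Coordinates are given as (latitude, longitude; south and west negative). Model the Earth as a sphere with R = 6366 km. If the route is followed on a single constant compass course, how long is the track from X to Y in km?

Rhumb course C = atan2(Δλ, Δψ) with Δψ = ln[tan(π/4+φ₂/2)/tan(π/4+φ₁/2)] = -1.7861, Δλ = +2.3756 → C = 126.94°
d = R·|Δφ| / |cos C| = 6366·1.04441 / 0.60096 = 11064 km

11064 km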